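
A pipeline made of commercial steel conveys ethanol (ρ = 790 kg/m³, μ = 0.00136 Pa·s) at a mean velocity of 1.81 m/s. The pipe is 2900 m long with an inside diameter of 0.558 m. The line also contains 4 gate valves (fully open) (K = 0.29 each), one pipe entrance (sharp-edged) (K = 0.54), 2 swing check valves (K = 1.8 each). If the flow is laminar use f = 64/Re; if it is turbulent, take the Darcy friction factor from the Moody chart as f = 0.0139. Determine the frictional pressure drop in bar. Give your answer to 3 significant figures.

Reynolds number Re = ρVD/μ = 790 · 1.81 · 0.558 / 0.00136 = 5.867e+05.
Re > 4000 → turbulent; use the Moody-chart value f = 0.0139.
Total minor-loss coefficient ΣK = 4·0.29 + 1·0.54 + 2·1.8 = 5.3.
ΔP = [f·L/D + ΣK]·(ρV²/2) = [0.0139·2900/0.558 + 5.3]·(790·1.81²/2) = [72.24 + 5.3]·1294 = 1.003e+05 Pa.
ΔP = 1.003e+05 Pa = 1.00 bar.

ΔP ≈ 1.00 bar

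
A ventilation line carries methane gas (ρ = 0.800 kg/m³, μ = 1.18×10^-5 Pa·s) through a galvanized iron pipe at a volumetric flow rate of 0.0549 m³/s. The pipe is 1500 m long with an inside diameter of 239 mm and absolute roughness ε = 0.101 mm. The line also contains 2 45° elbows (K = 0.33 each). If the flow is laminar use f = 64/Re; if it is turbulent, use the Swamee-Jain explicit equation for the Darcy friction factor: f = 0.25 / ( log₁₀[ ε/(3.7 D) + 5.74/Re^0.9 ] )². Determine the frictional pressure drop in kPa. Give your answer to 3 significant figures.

Cross-sectional area A = πD²/4 = π(0.239)²/4 = 0.04486 m²; mean velocity V = Q/A = 0.0549/0.04486 = 1.224 m/s.
Reynolds number Re = ρVD/μ = 0.8 · 1.224 · 0.239 / 1.18e-05 = 1.983e+04.
Re > 4000 → turbulent. Relative roughness ε/D = 0.000101/0.239 = 0.000423. Swamee-Jain: f = 0.25/(log₁₀[0.000423/3.7 + 5.74/1.983e+04^0.9])² = 0.25/(log₁₀[0.000114 + 0.000779])² = 0.25/(-3.049)² = 0.02689.
Total minor-loss coefficient ΣK = 2·0.33 = 0.66.
ΔP = [f·L/D + ΣK]·(ρV²/2) = [0.02689·1500/0.239 + 0.66]·(0.8·1.224²/2) = [168.8 + 0.66]·0.599 = 101.5 Pa.
ΔP = 101.5 Pa = 0.101 kPa.

ΔP ≈ 0.101 kPa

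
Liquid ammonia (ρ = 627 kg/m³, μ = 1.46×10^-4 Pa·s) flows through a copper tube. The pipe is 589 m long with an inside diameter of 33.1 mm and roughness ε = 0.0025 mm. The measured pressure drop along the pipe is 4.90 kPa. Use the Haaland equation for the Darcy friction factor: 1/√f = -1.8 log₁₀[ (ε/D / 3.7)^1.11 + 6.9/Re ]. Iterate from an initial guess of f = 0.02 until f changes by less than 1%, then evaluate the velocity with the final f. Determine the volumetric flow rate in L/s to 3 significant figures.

Q ≈ 0.165 L/s

Rearranging Darcy-Weisbach: V = √(2·ΔP·D/(f·L·ρ)). With ε/D = 2.5e-06/0.0331 = 7.55e-05, iterate starting from f = 0.02:
  f = 0.02 → V = √(2·4900·0.0331/(0.02·589·627)) = 0.2096 m/s; Re = ρVD/μ = 2.979e+04; f → 0.0235
  f = 0.0235 → V = 0.1933 m/s; Re = 2.748e+04; f → 0.02395
  f = 0.02395 → V = 0.1915 m/s; Re = 2.722e+04; f → 0.02401
Converged (Δf/f < 1%). With the final f = 0.02401: V = √(2·4900·0.0331/(0.02401·589·627)) = 0.1913 m/s.
Q = V·A = 0.1913·(π/4·0.0331²) = 0.0001646 m³/s = 0.165 L/s.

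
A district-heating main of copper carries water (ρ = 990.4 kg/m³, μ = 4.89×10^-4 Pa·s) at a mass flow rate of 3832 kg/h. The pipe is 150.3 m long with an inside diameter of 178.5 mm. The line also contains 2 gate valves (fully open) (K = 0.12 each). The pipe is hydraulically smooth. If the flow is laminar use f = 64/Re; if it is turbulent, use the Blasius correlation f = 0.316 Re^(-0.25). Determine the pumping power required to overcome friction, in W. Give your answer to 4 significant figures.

ṁ = 3832 kg/h = 3832/3600 = 1.064 kg/s.
A = πD²/4 = π(0.1785)²/4 = 0.02502 m²; mean velocity V = ṁ/(ρA) = 1.064/(990.4 · 0.02502) = 0.04295 m/s.
Reynolds number Re = ρVD/μ = 990.4 · 0.04295 · 0.1785 / 0.000489 = 1.553e+04.
Re > 4000 → turbulent. Smooth-pipe (Blasius): f = 0.316 Re^(-0.25) = 0.316/(1.553e+04)^0.25 = 0.02831.
Total minor-loss coefficient ΣK = 2·0.12 = 0.24.
ΔP = [f·L/D + ΣK]·(ρV²/2) = [0.02831·150.3/0.1785 + 0.24]·(990.4·0.04295²/2) = [23.84 + 0.24]·0.9134 = 21.99 Pa.
Q = ṁ/ρ = 1.064/990.4 = 0.001075 m³/s.
Pumping power P = QΔP = 0.001075·21.99 = 0.023636 W = 0.02364 W.

P ≈ 0.02364 W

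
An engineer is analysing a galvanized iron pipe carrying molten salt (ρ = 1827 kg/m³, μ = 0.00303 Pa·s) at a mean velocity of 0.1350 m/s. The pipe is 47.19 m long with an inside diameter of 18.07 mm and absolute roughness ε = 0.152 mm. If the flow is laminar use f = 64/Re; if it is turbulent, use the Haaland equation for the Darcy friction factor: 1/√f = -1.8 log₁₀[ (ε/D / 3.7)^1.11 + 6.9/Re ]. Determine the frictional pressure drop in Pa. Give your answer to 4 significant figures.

Reynolds number Re = ρVD/μ = 1827 · 0.135 · 0.01807 / 0.00303 = 1471.
Re < 2300 → laminar flow, so f = 64/Re = 64/1471 = 0.04351 (the turbulent correlation is not needed).
Darcy-Weisbach: ΔP = f(L/D)(ρV²/2) = 0.04351·(47.19/0.01807)·(1827·0.135²/2) = 0.04351·2612·16.65 = 1892 Pa.

ΔP ≈ 1892 Pa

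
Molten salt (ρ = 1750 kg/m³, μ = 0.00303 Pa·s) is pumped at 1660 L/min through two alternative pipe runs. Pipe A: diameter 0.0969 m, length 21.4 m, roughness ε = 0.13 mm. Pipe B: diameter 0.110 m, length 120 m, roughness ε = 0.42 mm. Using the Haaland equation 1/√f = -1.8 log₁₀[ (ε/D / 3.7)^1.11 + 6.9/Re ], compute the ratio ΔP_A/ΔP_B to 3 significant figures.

Pipe A: V = Q/A = 0.02767/0.007375 = 3.752 m/s; Re = 2.1e+05; ε/D = 0.00134; Haaland → f = 0.02214; ΔP_A = f(L/D)(ρV²/2) = 6.021e+04 Pa.
Pipe B: V = Q/A = 0.02767/0.009503 = 2.911 m/s; Re = 1.85e+05; ε/D = 0.00382; Haaland → f = 0.02864; ΔP_B = f(L/D)(ρV²/2) = 2.317e+05 Pa.
ΔP_A/ΔP_B = 6.021e+04/2.317e+05 = 0.260.

ΔP_A/ΔP_B ≈ 0.260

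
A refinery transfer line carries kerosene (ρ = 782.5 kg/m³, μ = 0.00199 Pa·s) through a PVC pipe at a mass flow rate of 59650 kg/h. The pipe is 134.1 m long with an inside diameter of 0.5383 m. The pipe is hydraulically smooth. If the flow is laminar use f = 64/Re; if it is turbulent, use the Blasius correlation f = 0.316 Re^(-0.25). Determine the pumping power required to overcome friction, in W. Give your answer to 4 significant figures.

ṁ = 59650 kg/h = 59650/3600 = 16.57 kg/s.
A = πD²/4 = π(0.5383)²/4 = 0.2276 m²; mean velocity V = ṁ/(ρA) = 16.57/(782.5 · 0.2276) = 0.09304 m/s.
Reynolds number Re = ρVD/μ = 782.5 · 0.09304 · 0.5383 / 0.00199 = 1.969e+04.
Re > 4000 → turbulent. Smooth-pipe (Blasius): f = 0.316 Re^(-0.25) = 0.316/(1.969e+04)^0.25 = 0.02667.
Darcy-Weisbach: ΔP = f(L/D)(ρV²/2) = 0.02667·(134.1/0.5383)·(782.5·0.09304²/2) = 0.02667·249.1·3.387 = 22.51 Pa.
Q = ṁ/ρ = 16.57/782.5 = 0.02118 m³/s.
Pumping power P = QΔP = 0.02118·22.51 = 0.47660 W = 0.4766 W.

P ≈ 0.4766 W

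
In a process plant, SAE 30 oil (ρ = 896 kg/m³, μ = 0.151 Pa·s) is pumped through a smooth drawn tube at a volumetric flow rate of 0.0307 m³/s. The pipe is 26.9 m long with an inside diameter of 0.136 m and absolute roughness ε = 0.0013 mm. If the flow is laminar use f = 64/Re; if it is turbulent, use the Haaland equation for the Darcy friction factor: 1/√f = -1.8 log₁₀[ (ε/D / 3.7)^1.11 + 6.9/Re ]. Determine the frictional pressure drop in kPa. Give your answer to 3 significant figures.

ΔP ≈ 14.9 kPa

Cross-sectional area A = πD²/4 = π(0.136)²/4 = 0.01453 m²; mean velocity V = Q/A = 0.0307/0.01453 = 2.113 m/s.
Reynolds number Re = ρVD/μ = 896 · 2.113 · 0.136 / 0.151 = 1705.
Re < 2300 → laminar flow, so f = 64/Re = 64/1705 = 0.03753 (the turbulent correlation is not needed).
Darcy-Weisbach: ΔP = f(L/D)(ρV²/2) = 0.03753·(26.9/0.136)·(896·2.113²/2) = 0.03753·197.8·2001 = 1.485e+04 Pa.
ΔP = 1.485e+04 Pa = 14.9 kPa.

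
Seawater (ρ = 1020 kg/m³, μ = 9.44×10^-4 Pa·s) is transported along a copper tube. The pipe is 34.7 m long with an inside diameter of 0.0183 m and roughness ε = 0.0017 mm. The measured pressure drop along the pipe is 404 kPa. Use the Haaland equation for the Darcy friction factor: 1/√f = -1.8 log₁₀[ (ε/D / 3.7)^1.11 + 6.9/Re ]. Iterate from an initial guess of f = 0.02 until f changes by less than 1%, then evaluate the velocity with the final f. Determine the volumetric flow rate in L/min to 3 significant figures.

Q ≈ 75.1 L/min

Rearranging Darcy-Weisbach: V = √(2·ΔP·D/(f·L·ρ)). With ε/D = 1.7e-06/0.0183 = 9.29e-05, iterate starting from f = 0.02:
  f = 0.02 → V = √(2·4.04e+05·0.0183/(0.02·34.7·1020)) = 4.57 m/s; Re = ρVD/μ = 9.037e+04; f → 0.01859
  f = 0.01859 → V = 4.741 m/s; Re = 9.374e+04; f → 0.01846
Converged (Δf/f < 1%). With the final f = 0.01846: V = √(2·4.04e+05·0.0183/(0.01846·34.7·1020)) = 4.757 m/s.
Q = V·A = 4.757·(π/4·0.0183²) = 0.001251 m³/s = 75.1 L/min.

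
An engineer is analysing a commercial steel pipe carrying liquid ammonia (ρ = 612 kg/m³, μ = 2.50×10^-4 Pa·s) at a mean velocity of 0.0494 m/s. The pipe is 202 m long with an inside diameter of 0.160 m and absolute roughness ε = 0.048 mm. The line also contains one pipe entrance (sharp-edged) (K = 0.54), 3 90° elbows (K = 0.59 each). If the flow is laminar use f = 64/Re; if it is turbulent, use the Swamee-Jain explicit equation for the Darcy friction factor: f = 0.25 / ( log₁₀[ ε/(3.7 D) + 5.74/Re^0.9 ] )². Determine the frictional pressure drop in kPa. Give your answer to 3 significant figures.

ΔP ≈ 0.0269 kPa

Reynolds number Re = ρVD/μ = 612 · 0.0494 · 0.16 / 0.00025 = 1.935e+04.
Re > 4000 → turbulent. Relative roughness ε/D = 4.8e-05/0.16 = 0.0003. Swamee-Jain: f = 0.25/(log₁₀[0.0003/3.7 + 5.74/1.935e+04^0.9])² = 0.25/(log₁₀[8.11e-05 + 0.000796])² = 0.25/(-3.057)² = 0.02675.
Total minor-loss coefficient ΣK = 1·0.54 + 3·0.59 = 2.31.
ΔP = [f·L/D + ΣK]·(ρV²/2) = [0.02675·202/0.16 + 2.31]·(612·0.0494²/2) = [33.77 + 2.31]·0.7468 = 26.95 Pa.
ΔP = 26.95 Pa = 0.0269 kPa.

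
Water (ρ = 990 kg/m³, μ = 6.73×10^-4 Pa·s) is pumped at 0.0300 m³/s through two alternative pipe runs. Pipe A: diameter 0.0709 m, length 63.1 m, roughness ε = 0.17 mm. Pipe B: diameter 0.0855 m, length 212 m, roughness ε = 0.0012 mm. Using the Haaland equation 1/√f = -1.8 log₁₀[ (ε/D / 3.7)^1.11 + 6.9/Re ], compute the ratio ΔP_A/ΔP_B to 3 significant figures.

ΔP_A/ΔP_B ≈ 1.49

Pipe A: V = Q/A = 0.03/0.003948 = 7.599 m/s; Re = 7.925e+05; ε/D = 0.0024; Haaland → f = 0.02482; ΔP_A = f(L/D)(ρV²/2) = 6.314e+05 Pa.
Pipe B: V = Q/A = 0.03/0.005741 = 5.225 m/s; Re = 6.572e+05; ε/D = 1.4e-05; Haaland → f = 0.01264; ΔP_B = f(L/D)(ρV²/2) = 4.237e+05 Pa.
ΔP_A/ΔP_B = 6.314e+05/4.237e+05 = 1.49.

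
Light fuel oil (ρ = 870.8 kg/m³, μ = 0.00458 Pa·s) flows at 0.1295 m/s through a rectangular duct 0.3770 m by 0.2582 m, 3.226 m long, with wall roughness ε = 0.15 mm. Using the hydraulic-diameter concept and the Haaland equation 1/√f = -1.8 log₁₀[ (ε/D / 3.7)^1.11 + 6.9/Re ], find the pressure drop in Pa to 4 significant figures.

Hydraulic diameter D_h = 4A/P = 4·(0.377·0.2582)/(2·(0.377+0.2582)) = 0.3894/1.27 = 0.3065 m.
Re = ρVD_h/μ = 870.8·0.1295·0.3065/0.00458 = 7546.
ε/D_h = 0.00015/0.3065 = 0.000489; Haaland gives 1/√f = -1.8 log₁₀[4.95e-05+0.000914] = 5.429, so f = 0.03393.
ΔP = f(L/D_h)(ρV²/2) = 0.03393·3.226/0.3065·7.302 = 2.608 Pa.

ΔP ≈ 2.608 Pa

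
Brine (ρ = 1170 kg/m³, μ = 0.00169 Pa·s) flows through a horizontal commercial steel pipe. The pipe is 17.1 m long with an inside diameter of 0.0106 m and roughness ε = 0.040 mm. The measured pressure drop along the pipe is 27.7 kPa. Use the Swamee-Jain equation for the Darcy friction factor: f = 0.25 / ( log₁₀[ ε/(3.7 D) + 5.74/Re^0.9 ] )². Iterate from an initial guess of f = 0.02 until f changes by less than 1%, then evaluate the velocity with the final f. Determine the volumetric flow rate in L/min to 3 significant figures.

Q ≈ 4.52 L/min

Rearranging Darcy-Weisbach: V = √(2·ΔP·D/(f·L·ρ)). With ε/D = 4e-05/0.0106 = 0.00377, iterate starting from f = 0.02:
  f = 0.02 → V = √(2·2.77e+04·0.0106/(0.02·17.1·1170)) = 1.211 m/s; Re = ρVD/μ = 8890; f → 0.03752
  f = 0.03752 → V = 0.8845 m/s; Re = 6491; f → 0.03993
  f = 0.03993 → V = 0.8573 m/s; Re = 6291; f → 0.0402
Converged (Δf/f < 1%). With the final f = 0.0402: V = √(2·2.77e+04·0.0106/(0.0402·17.1·1170)) = 0.8545 m/s.
Q = V·A = 0.8545·(π/4·0.0106²) = 7.541e-05 m³/s = 4.52 L/min.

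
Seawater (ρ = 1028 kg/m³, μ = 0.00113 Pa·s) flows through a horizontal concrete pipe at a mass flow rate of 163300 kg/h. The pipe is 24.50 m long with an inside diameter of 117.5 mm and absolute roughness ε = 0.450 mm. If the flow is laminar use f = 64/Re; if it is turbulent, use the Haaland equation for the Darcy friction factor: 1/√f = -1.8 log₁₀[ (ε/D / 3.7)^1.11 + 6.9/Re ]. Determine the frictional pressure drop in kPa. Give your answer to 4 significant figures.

ṁ = 163300 kg/h = 163300/3600 = 45.36 kg/s.
A = πD²/4 = π(0.1175)²/4 = 0.01084 m²; mean velocity V = ṁ/(ρA) = 45.36/(1028 · 0.01084) = 4.069 m/s.
Reynolds number Re = ρVD/μ = 1028 · 4.069 · 0.1175 / 0.00113 = 4.35e+05.
Re > 4000 → turbulent. Relative roughness ε/D = 0.00045/0.1175 = 0.00383. Haaland: 1/√f = -1.8 log₁₀[(0.00383/3.7)^1.11 + 6.9/4.35e+05] = -1.8 log₁₀[0.000486 + 1.59e-05] = 5.939, so f = 0.02835.
Darcy-Weisbach: ΔP = f(L/D)(ρV²/2) = 0.02835·(24.5/0.1175)·(1028·4.069²/2) = 0.02835·208.5·8512 = 5.032e+04 Pa.
ΔP = 5.032e+04 Pa = 50.32 kPa.

ΔP ≈ 50.32 kPa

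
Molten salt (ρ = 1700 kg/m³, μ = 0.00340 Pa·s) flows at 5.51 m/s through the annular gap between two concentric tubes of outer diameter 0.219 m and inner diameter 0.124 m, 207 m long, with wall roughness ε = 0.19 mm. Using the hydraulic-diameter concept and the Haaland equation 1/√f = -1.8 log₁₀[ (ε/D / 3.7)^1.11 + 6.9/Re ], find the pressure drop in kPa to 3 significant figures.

ΔP ≈ 1350 kPa

Hydraulic diameter D_h = 4A/P = D_o - D_i = 0.219 - 0.124 = 0.095 m.
Re = ρVD_h/μ = 1700·5.51·0.095/0.0034 = 2.617e+05.
ε/D_h = 0.00019/0.095 = 0.002; Haaland gives 1/√f = -1.8 log₁₀[0.000236+2.64e-05] = 6.445, so f = 0.02407.
ΔP = f(L/D_h)(ρV²/2) = 0.02407·207/0.095·2.581e+04 = 1.354e+06 Pa.
ΔP = 1350 kPa.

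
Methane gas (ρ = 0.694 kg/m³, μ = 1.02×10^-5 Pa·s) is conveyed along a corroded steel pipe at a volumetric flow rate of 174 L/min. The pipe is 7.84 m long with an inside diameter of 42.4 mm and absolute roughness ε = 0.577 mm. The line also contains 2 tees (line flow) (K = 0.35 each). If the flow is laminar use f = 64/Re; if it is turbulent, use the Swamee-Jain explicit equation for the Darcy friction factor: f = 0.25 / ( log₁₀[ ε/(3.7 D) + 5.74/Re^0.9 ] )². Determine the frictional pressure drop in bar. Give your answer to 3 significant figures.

ΔP ≈ 1.47×10^-4 bar

Q = 174 L/min = 174/60000 = 0.0029 m³/s.
Cross-sectional area A = πD²/4 = π(0.0424)²/4 = 0.001412 m²; mean velocity V = Q/A = 0.0029/0.001412 = 2.054 m/s.
Reynolds number Re = ρVD/μ = 0.694 · 2.054 · 0.0424 / 1.02e-05 = 5925.
Re > 4000 → turbulent. Relative roughness ε/D = 0.000577/0.0424 = 0.0136. Swamee-Jain: f = 0.25/(log₁₀[0.0136/3.7 + 5.74/5925^0.9])² = 0.25/(log₁₀[0.00368 + 0.00231])² = 0.25/(-2.223)² = 0.0506.
Total minor-loss coefficient ΣK = 2·0.35 = 0.7.
ΔP = [f·L/D + ΣK]·(ρV²/2) = [0.0506·7.84/0.0424 + 0.7]·(0.694·2.054²/2) = [9.356 + 0.7]·1.464 = 14.72 Pa.
ΔP = 14.72 Pa = 1.47×10^-4 bar.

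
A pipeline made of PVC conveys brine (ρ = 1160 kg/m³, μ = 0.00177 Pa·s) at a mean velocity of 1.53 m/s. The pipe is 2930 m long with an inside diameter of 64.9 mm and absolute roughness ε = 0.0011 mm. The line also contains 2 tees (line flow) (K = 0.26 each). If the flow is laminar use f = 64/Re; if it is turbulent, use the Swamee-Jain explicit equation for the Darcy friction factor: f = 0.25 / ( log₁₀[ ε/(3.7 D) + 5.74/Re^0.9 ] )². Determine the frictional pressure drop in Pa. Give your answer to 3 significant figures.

ΔP ≈ 1.21×10^6 Pa

Reynolds number Re = ρVD/μ = 1160 · 1.53 · 0.0649 / 0.00177 = 6.508e+04.
Re > 4000 → turbulent. Relative roughness ε/D = 1.1e-06/0.0649 = 1.69e-05. Swamee-Jain: f = 0.25/(log₁₀[1.69e-05/3.7 + 5.74/6.508e+04^0.9])² = 0.25/(log₁₀[4.58e-06 + 0.000267])² = 0.25/(-3.566)² = 0.01966.
Total minor-loss coefficient ΣK = 2·0.26 = 0.52.
ΔP = [f·L/D + ΣK]·(ρV²/2) = [0.01966·2930/0.0649 + 0.52]·(1160·1.53²/2) = [887.7 + 0.52]·1358 = 1.206e+06 Pa.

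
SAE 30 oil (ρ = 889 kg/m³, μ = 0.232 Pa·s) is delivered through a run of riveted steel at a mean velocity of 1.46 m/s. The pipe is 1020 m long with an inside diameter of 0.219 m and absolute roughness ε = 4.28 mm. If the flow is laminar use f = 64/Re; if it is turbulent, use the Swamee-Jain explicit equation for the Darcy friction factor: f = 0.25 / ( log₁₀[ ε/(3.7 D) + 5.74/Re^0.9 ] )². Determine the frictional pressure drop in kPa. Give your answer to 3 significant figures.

Reynolds number Re = ρVD/μ = 889 · 1.46 · 0.219 / 0.232 = 1225.
Re < 2300 → laminar flow, so f = 64/Re = 64/1225 = 0.05224 (the turbulent correlation is not needed).
Darcy-Weisbach: ΔP = f(L/D)(ρV²/2) = 0.05224·(1020/0.219)·(889·1.46²/2) = 0.05224·4658·947.5 = 2.305e+05 Pa.
ΔP = 2.305e+05 Pa = 231 kPa.

ΔP ≈ 231 kPa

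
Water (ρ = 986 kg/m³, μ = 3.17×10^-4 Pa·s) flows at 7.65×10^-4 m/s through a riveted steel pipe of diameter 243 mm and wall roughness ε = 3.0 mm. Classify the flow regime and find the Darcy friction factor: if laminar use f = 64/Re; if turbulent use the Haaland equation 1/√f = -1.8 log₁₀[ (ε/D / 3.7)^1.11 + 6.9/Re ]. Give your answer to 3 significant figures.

f ≈ 0.111

Re = ρVD/μ = 986·0.000765·0.243/0.000317 = 578.2.
Re < 2300 → laminar, so f = 64/Re = 0.1107 (roughness is irrelevant in laminar flow).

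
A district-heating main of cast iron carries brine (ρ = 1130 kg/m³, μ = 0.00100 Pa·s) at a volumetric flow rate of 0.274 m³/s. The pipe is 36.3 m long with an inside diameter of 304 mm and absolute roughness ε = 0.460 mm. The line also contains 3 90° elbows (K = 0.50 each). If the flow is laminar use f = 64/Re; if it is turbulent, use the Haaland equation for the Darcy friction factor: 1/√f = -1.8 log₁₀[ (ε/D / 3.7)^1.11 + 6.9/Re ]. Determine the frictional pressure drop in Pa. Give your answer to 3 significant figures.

Cross-sectional area A = πD²/4 = π(0.304)²/4 = 0.07258 m²; mean velocity V = Q/A = 0.274/0.07258 = 3.775 m/s.
Reynolds number Re = ρVD/μ = 1130 · 3.775 · 0.304 / 0.001 = 1.297e+06.
Re > 4000 → turbulent. Relative roughness ε/D = 0.00046/0.304 = 0.00151. Haaland: 1/√f = -1.8 log₁₀[(0.00151/3.7)^1.11 + 6.9/1.297e+06] = -1.8 log₁₀[0.000173 + 5.32e-06] = 6.746, so f = 0.02197.
Total minor-loss coefficient ΣK = 3·0.5 = 1.5.
ΔP = [f·L/D + ΣK]·(ρV²/2) = [0.02197·36.3/0.304 + 1.5]·(1130·3.775²/2) = [2.624 + 1.5]·8051 = 3.32e+04 Pa.

ΔP ≈ 33200 Pa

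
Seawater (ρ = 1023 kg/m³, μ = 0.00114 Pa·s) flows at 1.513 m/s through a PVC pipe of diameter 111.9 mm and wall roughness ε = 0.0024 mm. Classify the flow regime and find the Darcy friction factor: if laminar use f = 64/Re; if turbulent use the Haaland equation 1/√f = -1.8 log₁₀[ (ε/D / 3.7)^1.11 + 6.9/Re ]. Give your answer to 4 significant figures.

Re = ρVD/μ = 1023·1.513·0.1119/0.00114 = 1.519e+05.
Re > 4000 → turbulent. ε/D = 2.4e-06/0.1119 = 2.14e-05; Haaland: 1/√f = -1.8 log₁₀[1.54e-06 + 4.54e-05] = 7.791, so f = 0.01647.

f ≈ 0.01647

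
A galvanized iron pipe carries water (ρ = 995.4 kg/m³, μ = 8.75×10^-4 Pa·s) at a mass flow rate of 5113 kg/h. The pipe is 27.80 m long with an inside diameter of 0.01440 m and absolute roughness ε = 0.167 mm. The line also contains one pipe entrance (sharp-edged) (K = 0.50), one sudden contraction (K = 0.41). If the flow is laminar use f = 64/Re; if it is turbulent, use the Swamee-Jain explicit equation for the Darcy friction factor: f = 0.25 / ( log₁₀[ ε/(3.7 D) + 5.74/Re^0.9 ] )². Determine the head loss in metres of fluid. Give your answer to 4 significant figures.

h_f ≈ 309.1 m

ṁ = 5113 kg/h = 5113/3600 = 1.42 kg/s.
A = πD²/4 = π(0.0144)²/4 = 0.0001629 m²; mean velocity V = ṁ/(ρA) = 1.42/(995.4 · 0.0001629) = 8.761 m/s.
Reynolds number Re = ρVD/μ = 995.4 · 8.761 · 0.0144 / 0.000875 = 1.435e+05.
Re > 4000 → turbulent. Relative roughness ε/D = 0.000167/0.0144 = 0.0116. Swamee-Jain: f = 0.25/(log₁₀[0.0116/3.7 + 5.74/1.435e+05^0.9])² = 0.25/(log₁₀[0.00313 + 0.000131])² = 0.25/(-2.486)² = 0.04045.
Total minor-loss coefficient ΣK = 1·0.5 + 1·0.41 = 0.91.
ΔP = [f·L/D + ΣK]·(ρV²/2) = [0.04045·27.8/0.0144 + 0.91]·(995.4·8.761²/2) = [78.09 + 0.91]·3.82e+04 = 3.018e+06 Pa.
Head loss h_f = ΔP/(ρg) = 3.018e+06/(995.4·9.81) = 309.1 m.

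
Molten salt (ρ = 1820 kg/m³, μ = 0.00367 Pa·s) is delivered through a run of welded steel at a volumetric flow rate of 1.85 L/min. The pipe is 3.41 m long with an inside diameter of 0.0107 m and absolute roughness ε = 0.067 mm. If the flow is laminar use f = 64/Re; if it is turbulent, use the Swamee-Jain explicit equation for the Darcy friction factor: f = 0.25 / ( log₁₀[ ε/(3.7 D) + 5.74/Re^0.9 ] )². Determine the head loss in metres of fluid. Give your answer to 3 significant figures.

Q = 1.85 L/min = 1.85/60000 = 3.083e-05 m³/s.
Cross-sectional area A = πD²/4 = π(0.0107)²/4 = 8.992e-05 m²; mean velocity V = Q/A = 3.083e-05/8.992e-05 = 0.3429 m/s.
Reynolds number Re = ρVD/μ = 1820 · 0.3429 · 0.0107 / 0.00367 = 1820.
Re < 2300 → laminar flow, so f = 64/Re = 64/1820 = 0.03517 (the turbulent correlation is not needed).
Darcy-Weisbach: ΔP = f(L/D)(ρV²/2) = 0.03517·(3.41/0.0107)·(1820·0.3429²/2) = 0.03517·318.7·107 = 1199 Pa.
Head loss h_f = ΔP/(ρg) = 1199/(1820·9.81) = 0.0672 m.

h_f ≈ 0.0672 m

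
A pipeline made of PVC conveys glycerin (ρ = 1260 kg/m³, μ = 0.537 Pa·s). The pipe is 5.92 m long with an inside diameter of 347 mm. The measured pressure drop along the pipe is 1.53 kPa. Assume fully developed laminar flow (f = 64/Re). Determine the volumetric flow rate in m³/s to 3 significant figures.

Q ≈ 0.171 m³/s

For laminar flow, f = 64/Re with Re = ρVD/μ, so Darcy-Weisbach reduces to ΔP = 32μLV/D². Solving for V: V = ΔP·D²/(32μL) = 1530·(0.347)²/(32·0.537·5.92) = 1.811 m/s.
Check: Re = ρVD/μ = 1260·1.811·0.347/0.537 = 1474 < 2300, so the laminar assumption holds.
Q = V·A = 1.811·(π/4·0.347²) = 0.1713 m³/s = 0.171 m³/s.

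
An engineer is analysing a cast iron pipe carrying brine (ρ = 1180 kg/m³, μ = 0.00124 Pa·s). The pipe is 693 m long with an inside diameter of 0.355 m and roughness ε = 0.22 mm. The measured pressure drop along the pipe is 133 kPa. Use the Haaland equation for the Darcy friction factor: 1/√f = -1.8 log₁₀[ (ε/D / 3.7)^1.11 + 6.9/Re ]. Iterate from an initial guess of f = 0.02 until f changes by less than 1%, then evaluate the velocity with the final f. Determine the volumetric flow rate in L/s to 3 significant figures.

Q ≈ 251 L/s

Rearranging Darcy-Weisbach: V = √(2·ΔP·D/(f·L·ρ)). With ε/D = 0.00022/0.355 = 0.00062, iterate starting from f = 0.02:
  f = 0.02 → V = √(2·1.33e+05·0.355/(0.02·693·1180)) = 2.403 m/s; Re = ρVD/μ = 8.117e+05; f → 0.01803
  f = 0.01803 → V = 2.531 m/s; Re = 8.55e+05; f → 0.01801
Converged (Δf/f < 1%). With the final f = 0.01801: V = √(2·1.33e+05·0.355/(0.01801·693·1180)) = 2.532 m/s.
Q = V·A = 2.532·(π/4·0.355²) = 0.2507 m³/s = 251 L/s.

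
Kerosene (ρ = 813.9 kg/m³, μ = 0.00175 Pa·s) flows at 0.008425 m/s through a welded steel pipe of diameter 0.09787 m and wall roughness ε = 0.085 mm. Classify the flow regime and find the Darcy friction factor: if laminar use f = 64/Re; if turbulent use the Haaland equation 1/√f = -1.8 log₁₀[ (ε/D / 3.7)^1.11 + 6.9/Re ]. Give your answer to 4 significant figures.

Re = ρVD/μ = 813.9·0.008425·0.09787/0.00175 = 383.5.
Re < 2300 → laminar, so f = 64/Re = 0.1669 (roughness is irrelevant in laminar flow).

f ≈ 0.1669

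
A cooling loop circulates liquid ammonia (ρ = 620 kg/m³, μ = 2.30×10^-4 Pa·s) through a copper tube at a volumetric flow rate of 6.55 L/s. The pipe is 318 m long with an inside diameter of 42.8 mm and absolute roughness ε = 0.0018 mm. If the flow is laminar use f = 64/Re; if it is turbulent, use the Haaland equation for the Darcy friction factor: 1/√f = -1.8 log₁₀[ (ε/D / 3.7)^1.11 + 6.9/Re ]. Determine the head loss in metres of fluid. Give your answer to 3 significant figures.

Q = 6.55 L/s = 6.55/1000 = 0.00655 m³/s.
Cross-sectional area A = πD²/4 = π(0.0428)²/4 = 0.001439 m²; mean velocity V = Q/A = 0.00655/0.001439 = 4.553 m/s.
Reynolds number Re = ρVD/μ = 620 · 4.553 · 0.0428 / 0.00023 = 5.253e+05.
Re > 4000 → turbulent. Relative roughness ε/D = 1.8e-06/0.0428 = 4.21e-05. Haaland: 1/√f = -1.8 log₁₀[(4.21e-05/3.7)^1.11 + 6.9/5.253e+05] = -1.8 log₁₀[3.25e-06 + 1.31e-05] = 8.614, so f = 0.01348.
Darcy-Weisbach: ΔP = f(L/D)(ρV²/2) = 0.01348·(318/0.0428)·(620·4.553²/2) = 0.01348·7430·6425 = 6.434e+05 Pa.
Head loss h_f = ΔP/(ρg) = 6.434e+05/(620·9.81) = 106 m.

h_f ≈ 106 m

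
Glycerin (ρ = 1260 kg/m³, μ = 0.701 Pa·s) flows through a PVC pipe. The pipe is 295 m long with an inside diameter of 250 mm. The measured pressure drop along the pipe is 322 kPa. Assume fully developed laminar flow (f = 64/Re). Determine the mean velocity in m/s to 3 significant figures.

For laminar flow, f = 64/Re with Re = ρVD/μ, so Darcy-Weisbach reduces to ΔP = 32μLV/D². Solving for V: V = ΔP·D²/(32μL) = 3.22e+05·(0.25)²/(32·0.701·295) = 3.041 m/s.
Check: Re = ρVD/μ = 1260·3.041·0.25/0.701 = 1367 < 2300, so the laminar assumption holds.

V ≈ 3.04 m/s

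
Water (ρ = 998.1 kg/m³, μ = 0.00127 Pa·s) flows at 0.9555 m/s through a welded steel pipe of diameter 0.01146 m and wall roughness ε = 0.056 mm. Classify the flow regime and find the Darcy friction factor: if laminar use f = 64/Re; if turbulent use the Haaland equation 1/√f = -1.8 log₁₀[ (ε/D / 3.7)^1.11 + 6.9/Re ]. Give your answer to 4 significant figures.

f ≈ 0.03821

Re = ρVD/μ = 998.1·0.9555·0.01146/0.00127 = 8606.
Re > 4000 → turbulent. ε/D = 5.6e-05/0.01146 = 0.00489; Haaland: 1/√f = -1.8 log₁₀[0.000637 + 0.000802] = 5.116, so f = 0.03821.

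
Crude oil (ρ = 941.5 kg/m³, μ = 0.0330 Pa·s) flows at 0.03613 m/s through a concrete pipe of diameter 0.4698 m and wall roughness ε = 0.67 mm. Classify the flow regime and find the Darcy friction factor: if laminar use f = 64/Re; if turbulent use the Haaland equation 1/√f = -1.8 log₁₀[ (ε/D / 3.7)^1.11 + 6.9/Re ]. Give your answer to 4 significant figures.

f ≈ 0.1322

Re = ρVD/μ = 941.5·0.03613·0.4698/0.033 = 484.3.
Re < 2300 → laminar, so f = 64/Re = 0.1322 (roughness is irrelevant in laminar flow).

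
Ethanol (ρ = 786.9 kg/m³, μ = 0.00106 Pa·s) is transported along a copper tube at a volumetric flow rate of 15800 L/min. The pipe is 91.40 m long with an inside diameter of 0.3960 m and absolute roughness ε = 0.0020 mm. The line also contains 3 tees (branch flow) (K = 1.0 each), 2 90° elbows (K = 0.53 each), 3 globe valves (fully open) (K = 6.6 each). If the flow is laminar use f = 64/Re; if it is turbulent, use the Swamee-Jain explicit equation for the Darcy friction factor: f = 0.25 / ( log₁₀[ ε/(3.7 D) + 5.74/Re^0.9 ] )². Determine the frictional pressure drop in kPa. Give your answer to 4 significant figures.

ΔP ≈ 48.17 kPa

Q = 15800 L/min = 15800/60000 = 0.2633 m³/s.
Cross-sectional area A = πD²/4 = π(0.396)²/4 = 0.1232 m²; mean velocity V = Q/A = 0.2633/0.1232 = 2.138 m/s.
Reynolds number Re = ρVD/μ = 786.9 · 2.138 · 0.396 / 0.00106 = 6.285e+05.
Re > 4000 → turbulent. Relative roughness ε/D = 2e-06/0.396 = 5.05e-06. Swamee-Jain: f = 0.25/(log₁₀[5.05e-06/3.7 + 5.74/6.285e+05^0.9])² = 0.25/(log₁₀[1.37e-06 + 3.47e-05])² = 0.25/(-4.443)² = 0.01267.
Total minor-loss coefficient ΣK = 3·1 + 2·0.53 + 3·6.6 = 23.9.
ΔP = [f·L/D + ΣK]·(ρV²/2) = [0.01267·91.4/0.396 + 23.9]·(786.9·2.138²/2) = [2.923 + 23.9]·1799 = 4.817e+04 Pa.
ΔP = 4.817e+04 Pa = 48.17 kPa.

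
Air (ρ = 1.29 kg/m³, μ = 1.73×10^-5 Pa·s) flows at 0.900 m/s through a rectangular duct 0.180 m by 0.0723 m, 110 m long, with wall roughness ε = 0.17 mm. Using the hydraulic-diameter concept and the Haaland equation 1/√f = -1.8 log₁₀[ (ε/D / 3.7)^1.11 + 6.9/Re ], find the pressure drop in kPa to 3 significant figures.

ΔP ≈ 0.0201 kPa

Hydraulic diameter D_h = 4A/P = 4·(0.18·0.0723)/(2·(0.18+0.0723)) = 0.05206/0.5046 = 0.1032 m.
Re = ρVD_h/μ = 1.29·0.9·0.1032/1.73e-05 = 6923.
ε/D_h = 0.00017/0.1032 = 0.00165; Haaland gives 1/√f = -1.8 log₁₀[0.000191+0.000997] = 5.266, so f = 0.03606.
ΔP = f(L/D_h)(ρV²/2) = 0.03606·110/0.1032·0.5225 = 20.09 Pa.
ΔP = 0.0201 kPa.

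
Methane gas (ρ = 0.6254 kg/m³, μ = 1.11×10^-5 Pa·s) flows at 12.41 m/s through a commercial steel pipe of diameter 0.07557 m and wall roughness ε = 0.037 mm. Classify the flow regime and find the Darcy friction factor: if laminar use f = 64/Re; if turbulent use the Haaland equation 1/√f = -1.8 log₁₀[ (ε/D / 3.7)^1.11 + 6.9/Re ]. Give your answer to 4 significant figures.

f ≈ 0.02201

Re = ρVD/μ = 0.6254·12.41·0.07557/1.11e-05 = 5.284e+04.
Re > 4000 → turbulent. ε/D = 3.7e-05/0.07557 = 0.00049; Haaland: 1/√f = -1.8 log₁₀[4.95e-05 + 0.000131] = 6.74, so f = 0.02201.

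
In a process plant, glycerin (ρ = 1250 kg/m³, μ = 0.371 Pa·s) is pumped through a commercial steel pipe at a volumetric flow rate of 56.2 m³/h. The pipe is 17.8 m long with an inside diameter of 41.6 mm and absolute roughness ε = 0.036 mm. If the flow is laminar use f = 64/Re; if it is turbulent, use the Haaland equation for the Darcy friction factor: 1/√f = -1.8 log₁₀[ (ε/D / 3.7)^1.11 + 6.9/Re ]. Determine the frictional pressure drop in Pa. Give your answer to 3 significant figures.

Q = 56.2 m³/h = 56.2/3600 = 0.01561 m³/s.
Cross-sectional area A = πD²/4 = π(0.0416)²/4 = 0.001359 m²; mean velocity V = Q/A = 0.01561/0.001359 = 11.49 m/s.
Reynolds number Re = ρVD/μ = 1250 · 11.49 · 0.0416 / 0.371 = 1610.
Re < 2300 → laminar flow, so f = 64/Re = 64/1610 = 0.03976 (the turbulent correlation is not needed).
Darcy-Weisbach: ΔP = f(L/D)(ρV²/2) = 0.03976·(17.8/0.0416)·(1250·11.49²/2) = 0.03976·427.9·8.245e+04 = 1.403e+06 Pa.

ΔP ≈ 1.40×10^6 Pa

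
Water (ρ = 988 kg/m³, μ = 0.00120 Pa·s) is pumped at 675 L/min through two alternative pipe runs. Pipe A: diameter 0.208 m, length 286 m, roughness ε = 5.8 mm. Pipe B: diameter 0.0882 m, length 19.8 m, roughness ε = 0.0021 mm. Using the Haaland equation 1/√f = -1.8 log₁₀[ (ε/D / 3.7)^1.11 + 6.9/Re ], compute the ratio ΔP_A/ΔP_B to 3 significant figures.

Pipe A: V = Q/A = 0.01125/0.03398 = 0.3311 m/s; Re = 5.67e+04; ε/D = 0.0279; Haaland → f = 0.05615; ΔP_A = f(L/D)(ρV²/2) = 4181 Pa.
Pipe B: V = Q/A = 0.01125/0.00611 = 1.841 m/s; Re = 1.337e+05; ε/D = 2.38e-05; Haaland → f = 0.0169; ΔP_B = f(L/D)(ρV²/2) = 6356 Pa.
ΔP_A/ΔP_B = 4181/6356 = 0.658.

ΔP_A/ΔP_B ≈ 0.658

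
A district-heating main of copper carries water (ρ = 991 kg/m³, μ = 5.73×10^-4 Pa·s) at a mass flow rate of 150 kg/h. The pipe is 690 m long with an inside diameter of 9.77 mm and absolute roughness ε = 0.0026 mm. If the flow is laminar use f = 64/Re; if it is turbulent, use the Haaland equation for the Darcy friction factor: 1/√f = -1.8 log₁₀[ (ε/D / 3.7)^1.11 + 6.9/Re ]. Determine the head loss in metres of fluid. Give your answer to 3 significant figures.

h_f ≈ 35.8 m

ṁ = 150 kg/h = 150/3600 = 0.04167 kg/s.
A = πD²/4 = π(0.00977)²/4 = 7.497e-05 m²; mean velocity V = ṁ/(ρA) = 0.04167/(991 · 7.497e-05) = 0.5608 m/s.
Reynolds number Re = ρVD/μ = 991 · 0.5608 · 0.00977 / 0.000573 = 9477.
Re > 4000 → turbulent. Relative roughness ε/D = 2.6e-06/0.00977 = 0.000266. Haaland: 1/√f = -1.8 log₁₀[(0.000266/3.7)^1.11 + 6.9/9477] = -1.8 log₁₀[2.52e-05 + 0.000728] = 5.621, so f = 0.03164.
Darcy-Weisbach: ΔP = f(L/D)(ρV²/2) = 0.03164·(690/0.00977)·(991·0.5608²/2) = 0.03164·7.062e+04·155.9 = 3.483e+05 Pa.
Head loss h_f = ΔP/(ρg) = 3.483e+05/(991·9.81) = 35.8 m.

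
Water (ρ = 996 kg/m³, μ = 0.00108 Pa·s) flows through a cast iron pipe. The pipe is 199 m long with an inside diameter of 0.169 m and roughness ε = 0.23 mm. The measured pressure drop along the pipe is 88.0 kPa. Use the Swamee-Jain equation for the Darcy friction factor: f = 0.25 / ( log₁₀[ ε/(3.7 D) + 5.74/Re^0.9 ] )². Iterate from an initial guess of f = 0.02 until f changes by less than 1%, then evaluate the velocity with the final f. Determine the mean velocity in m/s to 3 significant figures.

V ≈ 2.62 m/s

Rearranging Darcy-Weisbach: V = √(2·ΔP·D/(f·L·ρ)). With ε/D = 0.00023/0.169 = 0.00136, iterate starting from f = 0.02:
  f = 0.02 → V = √(2·8.8e+04·0.169/(0.02·199·996)) = 2.739 m/s; Re = ρVD/μ = 4.269e+05; f → 0.02188
  f = 0.02188 → V = 2.619 m/s; Re = 4.081e+05; f → 0.02191
Converged (Δf/f < 1%). With the final f = 0.02191: V = √(2·8.8e+04·0.169/(0.02191·199·996)) = 2.617 m/s.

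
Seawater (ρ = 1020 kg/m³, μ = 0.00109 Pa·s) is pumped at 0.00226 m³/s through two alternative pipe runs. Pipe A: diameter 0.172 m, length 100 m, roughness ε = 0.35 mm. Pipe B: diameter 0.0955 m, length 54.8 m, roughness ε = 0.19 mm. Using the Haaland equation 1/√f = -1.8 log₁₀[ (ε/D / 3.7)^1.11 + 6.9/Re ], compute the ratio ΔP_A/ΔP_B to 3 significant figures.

Pipe A: V = Q/A = 0.00226/0.02324 = 0.09727 m/s; Re = 1.566e+04; ε/D = 0.00203; Haaland → f = 0.03078; ΔP_A = f(L/D)(ρV²/2) = 86.35 Pa.
Pipe B: V = Q/A = 0.00226/0.007163 = 0.3155 m/s; Re = 2.82e+04; ε/D = 0.00199; Haaland → f = 0.02802; ΔP_B = f(L/D)(ρV²/2) = 816.2 Pa.
ΔP_A/ΔP_B = 86.35/816.2 = 0.106.

ΔP_A/ΔP_B ≈ 0.106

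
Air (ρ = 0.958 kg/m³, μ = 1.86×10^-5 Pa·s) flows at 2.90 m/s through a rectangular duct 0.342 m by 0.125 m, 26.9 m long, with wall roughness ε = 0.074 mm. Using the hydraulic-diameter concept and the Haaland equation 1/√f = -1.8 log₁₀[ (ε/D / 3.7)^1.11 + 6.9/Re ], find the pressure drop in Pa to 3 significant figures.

Hydraulic diameter D_h = 4A/P = 4·(0.342·0.125)/(2·(0.342+0.125)) = 0.171/0.934 = 0.1831 m.
Re = ρVD_h/μ = 0.958·2.9·0.1831/1.86e-05 = 2.735e+04.
ε/D_h = 7.4e-05/0.1831 = 0.000404; Haaland gives 1/√f = -1.8 log₁₀[4.01e-05+0.000252] = 6.361, so f = 0.02471.
ΔP = f(L/D_h)(ρV²/2) = 0.02471·26.9/0.1831·4.028 = 14.63 Pa.

ΔP ≈ 14.6 Pa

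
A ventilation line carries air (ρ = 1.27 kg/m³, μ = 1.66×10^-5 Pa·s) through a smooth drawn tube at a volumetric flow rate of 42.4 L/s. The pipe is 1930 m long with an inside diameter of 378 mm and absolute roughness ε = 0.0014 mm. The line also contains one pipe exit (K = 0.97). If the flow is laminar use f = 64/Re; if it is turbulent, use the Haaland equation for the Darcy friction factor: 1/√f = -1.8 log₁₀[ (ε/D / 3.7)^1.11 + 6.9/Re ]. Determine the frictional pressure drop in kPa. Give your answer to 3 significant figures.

Q = 42.4 L/s = 42.4/1000 = 0.0424 m³/s.
Cross-sectional area A = πD²/4 = π(0.378)²/4 = 0.1122 m²; mean velocity V = Q/A = 0.0424/0.1122 = 0.3778 m/s.
Reynolds number Re = ρVD/μ = 1.27 · 0.3778 · 0.378 / 1.66e-05 = 1.093e+04.
Re > 4000 → turbulent. Relative roughness ε/D = 1.4e-06/0.378 = 3.7e-06. Haaland: 1/√f = -1.8 log₁₀[(3.7e-06/3.7)^1.11 + 6.9/1.093e+04] = -1.8 log₁₀[2.19e-07 + 0.000631] = 5.759, so f = 0.03015.
Total minor-loss coefficient ΣK = 1·0.97 = 0.97.
ΔP = [f·L/D + ΣK]·(ρV²/2) = [0.03015·1930/0.378 + 0.97]·(1.27·0.3778²/2) = [153.9 + 0.97]·0.09065 = 14.04 Pa.
ΔP = 14.04 Pa = 0.0140 kPa.

ΔP ≈ 0.0140 kPa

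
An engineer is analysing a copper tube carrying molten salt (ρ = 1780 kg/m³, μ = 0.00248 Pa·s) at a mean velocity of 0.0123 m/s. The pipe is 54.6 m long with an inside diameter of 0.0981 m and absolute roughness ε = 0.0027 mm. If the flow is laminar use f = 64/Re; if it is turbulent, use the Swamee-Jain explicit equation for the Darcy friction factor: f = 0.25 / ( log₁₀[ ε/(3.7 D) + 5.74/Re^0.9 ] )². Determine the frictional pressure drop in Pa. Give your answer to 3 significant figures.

ΔP ≈ 5.54 Pa

Reynolds number Re = ρVD/μ = 1780 · 0.0123 · 0.0981 / 0.00248 = 866.
Re < 2300 → laminar flow, so f = 64/Re = 64/866 = 0.0739 (the turbulent correlation is not needed).
Darcy-Weisbach: ΔP = f(L/D)(ρV²/2) = 0.0739·(54.6/0.0981)·(1780·0.0123²/2) = 0.0739·556.6·0.1346 = 5.538 Pa.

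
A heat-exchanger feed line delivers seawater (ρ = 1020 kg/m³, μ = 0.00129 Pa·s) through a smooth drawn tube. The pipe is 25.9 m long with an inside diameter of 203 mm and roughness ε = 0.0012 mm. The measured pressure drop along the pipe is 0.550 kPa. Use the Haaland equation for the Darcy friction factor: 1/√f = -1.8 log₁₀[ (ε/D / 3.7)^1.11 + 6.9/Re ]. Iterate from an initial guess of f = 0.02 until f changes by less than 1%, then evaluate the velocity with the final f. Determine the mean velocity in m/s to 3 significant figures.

V ≈ 0.696 m/s

Rearranging Darcy-Weisbach: V = √(2·ΔP·D/(f·L·ρ)). With ε/D = 1.2e-06/0.203 = 5.91e-06, iterate starting from f = 0.02:
  f = 0.02 → V = √(2·550·0.203/(0.02·25.9·1020)) = 0.6501 m/s; Re = ρVD/μ = 1.043e+05; f → 0.01769
  f = 0.01769 → V = 0.6913 m/s; Re = 1.11e+05; f → 0.01747
  f = 0.01747 → V = 0.6957 m/s; Re = 1.117e+05; f → 0.01744
Converged (Δf/f < 1%). With the final f = 0.01744: V = √(2·550·0.203/(0.01744·25.9·1020)) = 0.6961 m/s.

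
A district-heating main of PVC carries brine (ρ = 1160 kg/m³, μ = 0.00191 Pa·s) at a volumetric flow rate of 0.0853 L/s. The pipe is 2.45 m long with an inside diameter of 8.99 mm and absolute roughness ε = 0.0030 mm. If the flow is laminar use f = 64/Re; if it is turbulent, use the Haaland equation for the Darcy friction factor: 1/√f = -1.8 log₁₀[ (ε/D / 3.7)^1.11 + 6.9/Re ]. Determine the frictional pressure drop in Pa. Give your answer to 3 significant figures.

ΔP ≈ 9710 Pa

Q = 0.0853 L/s = 0.0853/1000 = 8.53e-05 m³/s.
Cross-sectional area A = πD²/4 = π(0.00899)²/4 = 6.348e-05 m²; mean velocity V = Q/A = 8.53e-05/6.348e-05 = 1.344 m/s.
Reynolds number Re = ρVD/μ = 1160 · 1.344 · 0.00899 / 0.00191 = 7337.
Re > 4000 → turbulent. Relative roughness ε/D = 3e-06/0.00899 = 0.000334. Haaland: 1/√f = -1.8 log₁₀[(0.000334/3.7)^1.11 + 6.9/7337] = -1.8 log₁₀[3.24e-05 + 0.00094] = 5.422, so f = 0.03402.
Darcy-Weisbach: ΔP = f(L/D)(ρV²/2) = 0.03402·(2.45/0.00899)·(1160·1.344²/2) = 0.03402·272.5·1047 = 9711 Pa.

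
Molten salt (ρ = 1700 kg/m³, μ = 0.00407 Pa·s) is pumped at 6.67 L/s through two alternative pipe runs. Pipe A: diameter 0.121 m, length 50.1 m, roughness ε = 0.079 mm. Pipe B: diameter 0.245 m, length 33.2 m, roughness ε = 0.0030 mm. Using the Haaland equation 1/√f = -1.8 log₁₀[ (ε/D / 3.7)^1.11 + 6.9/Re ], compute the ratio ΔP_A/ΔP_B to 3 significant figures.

ΔP_A/ΔP_B ≈ 45.8

Pipe A: V = Q/A = 0.00667/0.0115 = 0.58 m/s; Re = 2.932e+04; ε/D = 0.000653; Haaland → f = 0.02494; ΔP_A = f(L/D)(ρV²/2) = 2953 Pa.
Pipe B: V = Q/A = 0.00667/0.04714 = 0.1415 m/s; Re = 1.448e+04; ε/D = 1.22e-05; Haaland → f = 0.02798; ΔP_B = f(L/D)(ρV²/2) = 64.52 Pa.
ΔP_A/ΔP_B = 2953/64.52 = 45.8.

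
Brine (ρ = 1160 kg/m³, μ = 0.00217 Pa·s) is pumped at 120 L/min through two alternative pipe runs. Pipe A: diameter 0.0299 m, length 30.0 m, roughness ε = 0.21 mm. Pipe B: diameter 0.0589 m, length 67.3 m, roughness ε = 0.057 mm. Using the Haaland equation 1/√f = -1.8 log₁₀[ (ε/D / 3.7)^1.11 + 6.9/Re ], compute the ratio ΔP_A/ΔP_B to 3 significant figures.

Pipe A: V = Q/A = 0.002/0.0007022 = 2.848 m/s; Re = 4.553e+04; ε/D = 0.00702; Haaland → f = 0.0353; ΔP_A = f(L/D)(ρV²/2) = 1.667e+05 Pa.
Pipe B: V = Q/A = 0.002/0.002725 = 0.734 m/s; Re = 2.311e+04; ε/D = 0.000968; Haaland → f = 0.0268; ΔP_B = f(L/D)(ρV²/2) = 9570 Pa.
ΔP_A/ΔP_B = 1.667e+05/9570 = 17.4.

ΔP_A/ΔP_B ≈ 17.4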